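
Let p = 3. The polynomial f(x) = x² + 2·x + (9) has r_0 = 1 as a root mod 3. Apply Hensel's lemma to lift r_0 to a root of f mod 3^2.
r_1 = 7 (mod 9)

Hensel: r_{i+1} = r_i − f(r_i)·(f′(r_i))^{-1} mod 3^{i+2}, f′(x) = 2x + 2. Iterate:
  r_0 = 1 (mod 3)
  r_1 = 7 (mod 9)
Final: r = 7 satisfies f(r) ≡ 0 mod 3^2.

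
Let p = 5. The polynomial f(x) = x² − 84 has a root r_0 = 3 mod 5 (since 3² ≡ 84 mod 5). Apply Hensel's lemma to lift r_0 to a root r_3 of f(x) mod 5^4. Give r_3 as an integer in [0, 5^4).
r_3 = 328 (mod 625)

Hensel's recurrence: r_{i+1} = r_i − f(r_i)·(f′(r_i))^{-1} mod 5^{i+2}, with f′(x) = 2x. Iterate:
  r_0 = 3 (mod 5)
  r_1 = 3 (mod 25)
  r_2 = 78 (mod 125)
  r_3 = 328 (mod 625)
Final: r_3 = 328, and one checks f(r_3) ≡ 0 mod 5^4.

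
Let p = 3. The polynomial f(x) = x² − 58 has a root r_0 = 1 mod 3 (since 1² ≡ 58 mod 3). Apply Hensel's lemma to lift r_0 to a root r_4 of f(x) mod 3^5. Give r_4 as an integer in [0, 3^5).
r_4 = 106 (mod 243)

Hensel's recurrence: r_{i+1} = r_i − f(r_i)·(f′(r_i))^{-1} mod 3^{i+2}, with f′(x) = 2x. Iterate:
  r_0 = 1 (mod 3)
  r_1 = 7 (mod 9)
  r_2 = 25 (mod 27)
  r_3 = 25 (mod 81)
  r_4 = 106 (mod 243)
Final: r_4 = 106, and one checks f(r_4) ≡ 0 mod 3^5.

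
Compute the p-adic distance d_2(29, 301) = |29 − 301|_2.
d_2(29, 301) = 1/16

Step 1 — x − y = 29 − 301 = -272. Step 2 — v_2(-272) = 4 (factor: -272 = −(2^4 · 17); the sign does not affect v_p). Step 3 — |x − y|_2 = 2^{-4} = 1/16.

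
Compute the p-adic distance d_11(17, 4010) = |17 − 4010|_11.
d_11(17, 4010) = 1/1331

Step 1 — x − y = 17 − 4010 = -3993. Step 2 — v_11(-3993) = 3 (factor: -3993 = −(11^3 · 3); the sign does not affect v_p). Step 3 — |x − y|_11 = 11^{-3} = 1/1331.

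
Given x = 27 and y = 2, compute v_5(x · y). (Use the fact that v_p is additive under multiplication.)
v_5(54) = 0

v_p(x) = 0 (factor: 27 = 5^0 · 27); v_p(y) = 0 (factor: 2 = 5^0 · 2). Additivity: v_p(xy) = v_p(x) + v_p(y) = 0 + 0 = 0. (Direct check: xy = 54 = 5^0 · (54).)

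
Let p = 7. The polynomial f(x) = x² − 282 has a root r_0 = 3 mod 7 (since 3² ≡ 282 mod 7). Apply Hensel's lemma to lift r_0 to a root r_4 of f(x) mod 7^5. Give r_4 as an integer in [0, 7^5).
r_4 = 318 (mod 16807)

Hensel's recurrence: r_{i+1} = r_i − f(r_i)·(f′(r_i))^{-1} mod 7^{i+2}, with f′(x) = 2x. Iterate:
  r_0 = 3 (mod 7)
  r_1 = 24 (mod 49)
  r_2 = 318 (mod 343)
  r_3 = 318 (mod 2401)
  r_4 = 318 (mod 16807)
Final: r_4 = 318, and one checks f(r_4) ≡ 0 mod 7^5.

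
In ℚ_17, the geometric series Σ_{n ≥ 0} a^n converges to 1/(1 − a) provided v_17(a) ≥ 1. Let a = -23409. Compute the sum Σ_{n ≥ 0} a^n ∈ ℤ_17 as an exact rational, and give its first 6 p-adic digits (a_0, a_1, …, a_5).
Σ a^n = 1/(1 − a) = 1/23410;  first 6 digits = (1, 0, 4, 12, 15, 11)

v_17(a) = 2 ≥ 1, so the series converges in ℤ_17 to 1/(1 − a) = 1/(1 − (-23409)) = 1/23410. Expand this rational in ℤ_17: compute digits iteratively via d_i = x_i mod 17, x_{i+1} = (x_i − d_i)/17. The first 6 digits are (1, 0, 4, 12, 15, 11).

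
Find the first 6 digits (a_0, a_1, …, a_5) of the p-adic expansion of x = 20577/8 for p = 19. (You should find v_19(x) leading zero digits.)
(a_0, …, a_5) = (0, 0, 0, 17, 11, 16)

v_19(20577/8) = 3, so a_0 = ... = a_2 = 0. Factor out: x = 19^3 · u with u = 3/8 a unit in ℤ_19. Expand u iteratively via a_{v+i} = u_i mod 19, u_{i+1} = (u_i − a_{v+i})/19:
  u_0 = 3/8;  a_3 = 17;  u_1 = (u_0 − 17)/19 = -7/8
  u_1 = -7/8;  a_4 = 11;  u_2 = (u_1 − 11)/19 = -5/8
  u_2 = -5/8;  a_5 = 16;  u_3 = (u_2 − 16)/19 = -7/8
Digits: (0, 0, 0, 17, 11, 16).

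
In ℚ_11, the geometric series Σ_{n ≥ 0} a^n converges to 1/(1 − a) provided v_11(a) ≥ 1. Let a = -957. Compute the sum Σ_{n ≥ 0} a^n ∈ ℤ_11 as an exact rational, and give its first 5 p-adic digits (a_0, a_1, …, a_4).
Σ a^n = 1/(1 − a) = 1/958;  first 5 digits = (1, 1, 4, 6, 6)

v_11(a) = 1 ≥ 1, so the series converges in ℤ_11 to 1/(1 − a) = 1/(1 − (-957)) = 1/958. Expand this rational in ℤ_11: compute digits iteratively via d_i = x_i mod 11, x_{i+1} = (x_i − d_i)/11. The first 5 digits are (1, 1, 4, 6, 6).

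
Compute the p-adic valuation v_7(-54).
v_7(-54) = 0

v_7(n) is the largest exponent k such that 7^k divides n. Factor out: -54 = -7^0 · 54. (Sign doesn't affect v_p.) So v_7(-54) = 0.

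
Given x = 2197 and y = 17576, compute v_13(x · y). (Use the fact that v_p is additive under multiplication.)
v_13(38614472) = 6

v_p(x) = 3 (factor: 2197 = 13^3 · 1); v_p(y) = 3 (factor: 17576 = 13^3 · 8). Additivity: v_p(xy) = v_p(x) + v_p(y) = 3 + 3 = 6. (Direct check: xy = 38614472 = 13^6 · (8).)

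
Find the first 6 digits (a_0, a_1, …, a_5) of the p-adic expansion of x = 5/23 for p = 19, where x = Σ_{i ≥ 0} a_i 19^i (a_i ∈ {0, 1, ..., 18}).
(a_0, …, a_5) = (6, 3, 18, 4, 8, 7)

v_19(5/23) = 0 (numerator and denominator both coprime to 19), so x ∈ ℤ_19^×. Compute digits iteratively via a_i = x_i mod 19, x_{i+1} = (x_i − a_i)/19, with x_0 = x:
  x_0 = 5/23;  a_0 = 6;  x_1 = (x_0 − 6)/19 = -7/23
  x_1 = -7/23;  a_1 = 3;  x_2 = (x_1 − 3)/19 = -4/23
  x_2 = -4/23;  a_2 = 18;  x_3 = (x_2 − 18)/19 = -22/23
  x_3 = -22/23;  a_3 = 4;  x_4 = (x_3 − 4)/19 = -6/23
  x_4 = -6/23;  a_4 = 8;  x_5 = (x_4 − 8)/19 = -10/23
  x_5 = -10/23;  a_5 = 7;  x_6 = (x_5 − 7)/19 = -9/23
Digits: (6, 3, 18, 4, 8, 7).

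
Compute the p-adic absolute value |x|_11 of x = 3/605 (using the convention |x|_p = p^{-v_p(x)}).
|3/605|_11 = 121

Step 1 — compute v_11(x) by factoring powers of 11 out of the numerator and denominator: v_11(3/605) = -2. Step 2 — apply |x|_p = p^{-v_p(x)} = 11^{2} = 121.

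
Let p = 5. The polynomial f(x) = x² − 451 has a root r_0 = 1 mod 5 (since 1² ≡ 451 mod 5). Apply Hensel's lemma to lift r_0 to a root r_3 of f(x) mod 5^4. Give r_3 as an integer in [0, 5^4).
r_3 = 226 (mod 625)

Hensel's recurrence: r_{i+1} = r_i − f(r_i)·(f′(r_i))^{-1} mod 5^{i+2}, with f′(x) = 2x. Iterate:
  r_0 = 1 (mod 5)
  r_1 = 1 (mod 25)
  r_2 = 101 (mod 125)
  r_3 = 226 (mod 625)
Final: r_3 = 226, and one checks f(r_3) ≡ 0 mod 5^4.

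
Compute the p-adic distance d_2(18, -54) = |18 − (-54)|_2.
d_2(18, -54) = 1/8

Step 1 — x − y = 18 − (-54) = 72. Step 2 — v_2(72) = 3 (factor: 72 = (2^3 · 9); the sign does not affect v_p). Step 3 — |x − y|_2 = 2^{-3} = 1/8.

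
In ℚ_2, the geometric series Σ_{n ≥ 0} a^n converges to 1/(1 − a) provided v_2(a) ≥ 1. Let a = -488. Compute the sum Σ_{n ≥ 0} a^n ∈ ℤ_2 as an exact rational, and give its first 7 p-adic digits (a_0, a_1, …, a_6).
Σ a^n = 1/(1 − a) = 1/489;  first 7 digits = (1, 0, 0, 1, 1, 0, 1)

v_2(a) = 3 ≥ 1, so the series converges in ℤ_2 to 1/(1 − a) = 1/(1 − (-488)) = 1/489. Expand this rational in ℤ_2: compute digits iteratively via d_i = x_i mod 2, x_{i+1} = (x_i − d_i)/2. The first 7 digits are (1, 0, 0, 1, 1, 0, 1).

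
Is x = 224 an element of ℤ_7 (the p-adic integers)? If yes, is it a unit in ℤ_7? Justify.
x ∈ ℤ_7 but not a unit; v_7(x) = 1 > 0

ℤ_7 = {x ∈ ℚ_7 : v_7(x) ≥ 0} and ℤ_7^× = {x ∈ ℤ_7 : v_7(x) = 0}. Here v_7(224) = v_7(num) − v_7(den) = 1; compare against these criteria.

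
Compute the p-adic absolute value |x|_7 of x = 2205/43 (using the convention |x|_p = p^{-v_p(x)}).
|2205/43|_7 = 1/49

Step 1 — compute v_7(x) by factoring powers of 7 out of the numerator and denominator: v_7(2205/43) = 2. Step 2 — apply |x|_p = p^{-v_p(x)} = 7^{-2} = 1/49.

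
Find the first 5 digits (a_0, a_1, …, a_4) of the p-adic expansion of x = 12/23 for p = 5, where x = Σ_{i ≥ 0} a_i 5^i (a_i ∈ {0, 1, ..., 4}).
(a_0, …, a_4) = (4, 3, 1, 4, 0)

v_5(12/23) = 0 (numerator and denominator both coprime to 5), so x ∈ ℤ_5^×. Compute digits iteratively via a_i = x_i mod 5, x_{i+1} = (x_i − a_i)/5, with x_0 = x:
  x_0 = 12/23;  a_0 = 4;  x_1 = (x_0 − 4)/5 = -16/23
  x_1 = -16/23;  a_1 = 3;  x_2 = (x_1 − 3)/5 = -17/23
  x_2 = -17/23;  a_2 = 1;  x_3 = (x_2 − 1)/5 = -8/23
  x_3 = -8/23;  a_3 = 4;  x_4 = (x_3 − 4)/5 = -20/23
  x_4 = -20/23;  a_4 = 0;  x_5 = (x_4 − 0)/5 = -4/23
Digits: (4, 3, 1, 4, 0).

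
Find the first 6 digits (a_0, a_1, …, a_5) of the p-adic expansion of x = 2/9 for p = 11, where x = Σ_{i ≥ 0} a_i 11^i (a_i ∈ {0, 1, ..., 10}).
(a_0, …, a_5) = (10, 4, 2, 1, 6, 8)

v_11(2/9) = 0 (numerator and denominator both coprime to 11), so x ∈ ℤ_11^×. Compute digits iteratively via a_i = x_i mod 11, x_{i+1} = (x_i − a_i)/11, with x_0 = x:
  x_0 = 2/9;  a_0 = 10;  x_1 = (x_0 − 10)/11 = -8/9
  x_1 = -8/9;  a_1 = 4;  x_2 = (x_1 − 4)/11 = -4/9
  x_2 = -4/9;  a_2 = 2;  x_3 = (x_2 − 2)/11 = -2/9
  x_3 = -2/9;  a_3 = 1;  x_4 = (x_3 − 1)/11 = -1/9
  x_4 = -1/9;  a_4 = 6;  x_5 = (x_4 − 6)/11 = -5/9
  x_5 = -5/9;  a_5 = 8;  x_6 = (x_5 − 8)/11 = -7/9
Digits: (10, 4, 2, 1, 6, 8).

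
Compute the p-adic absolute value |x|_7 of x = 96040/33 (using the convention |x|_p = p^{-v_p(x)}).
|96040/33|_7 = 1/2401

Step 1 — compute v_7(x) by factoring powers of 7 out of the numerator and denominator: v_7(96040/33) = 4. Step 2 — apply |x|_p = p^{-v_p(x)} = 7^{-4} = 1/2401.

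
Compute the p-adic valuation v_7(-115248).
v_7(-115248) = 4

v_7(n) is the largest exponent k such that 7^k divides n. Factor out: -115248 = -7^4 · 48. (Sign doesn't affect v_p.) So v_7(-115248) = 4.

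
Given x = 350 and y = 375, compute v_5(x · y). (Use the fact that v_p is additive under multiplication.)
v_5(131250) = 5

v_p(x) = 2 (factor: 350 = 5^2 · 14); v_p(y) = 3 (factor: 375 = 5^3 · 3). Additivity: v_p(xy) = v_p(x) + v_p(y) = 2 + 3 = 5. (Direct check: xy = 131250 = 5^5 · (42).)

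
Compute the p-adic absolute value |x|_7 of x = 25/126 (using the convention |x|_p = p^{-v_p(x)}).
|25/126|_7 = 7

Step 1 — compute v_7(x) by factoring powers of 7 out of the numerator and denominator: v_7(25/126) = -1. Step 2 — apply |x|_p = p^{-v_p(x)} = 7^{1} = 7.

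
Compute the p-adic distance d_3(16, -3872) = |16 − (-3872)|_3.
d_3(16, -3872) = 1/243

Step 1 — x − y = 16 − (-3872) = 3888. Step 2 — v_3(3888) = 5 (factor: 3888 = (3^5 · 16); the sign does not affect v_p). Step 3 — |x − y|_3 = 3^{-5} = 1/243.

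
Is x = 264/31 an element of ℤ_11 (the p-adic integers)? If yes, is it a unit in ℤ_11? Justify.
x ∈ ℤ_11 but not a unit; v_11(x) = 1 > 0

ℤ_11 = {x ∈ ℚ_11 : v_11(x) ≥ 0} and ℤ_11^× = {x ∈ ℤ_11 : v_11(x) = 0}. Here v_11(264/31) = v_11(num) − v_11(den) = 1; compare against these criteria.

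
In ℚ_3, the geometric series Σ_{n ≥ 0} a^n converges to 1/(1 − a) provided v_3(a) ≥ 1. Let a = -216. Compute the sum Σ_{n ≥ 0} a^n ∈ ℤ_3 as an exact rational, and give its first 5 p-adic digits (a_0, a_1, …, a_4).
Σ a^n = 1/(1 − a) = 1/217;  first 5 digits = (1, 0, 0, 1, 0)

v_3(a) = 3 ≥ 1, so the series converges in ℤ_3 to 1/(1 − a) = 1/(1 − (-216)) = 1/217. Expand this rational in ℤ_3: compute digits iteratively via d_i = x_i mod 3, x_{i+1} = (x_i − d_i)/3. The first 5 digits are (1, 0, 0, 1, 0).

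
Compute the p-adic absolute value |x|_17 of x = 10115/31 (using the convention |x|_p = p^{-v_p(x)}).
|10115/31|_17 = 1/289

Step 1 — compute v_17(x) by factoring powers of 17 out of the numerator and denominator: v_17(10115/31) = 2. Step 2 — apply |x|_p = p^{-v_p(x)} = 17^{-2} = 1/289.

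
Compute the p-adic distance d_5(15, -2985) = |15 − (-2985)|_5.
d_5(15, -2985) = 1/125

Step 1 — x − y = 15 − (-2985) = 3000. Step 2 — v_5(3000) = 3 (factor: 3000 = (5^3 · 24); the sign does not affect v_p). Step 3 — |x − y|_5 = 5^{-3} = 1/125.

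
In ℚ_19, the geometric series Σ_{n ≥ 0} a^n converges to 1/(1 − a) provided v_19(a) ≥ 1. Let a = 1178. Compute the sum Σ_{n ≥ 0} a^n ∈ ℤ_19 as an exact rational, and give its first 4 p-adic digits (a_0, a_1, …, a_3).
Σ a^n = 1/(1 − a) = -1/1177;  first 4 digits = (1, 5, 9, 4)

v_19(a) = 1 ≥ 1, so the series converges in ℤ_19 to 1/(1 − a) = 1/(1 − 1178) = -1/1177. Expand this rational in ℤ_19: compute digits iteratively via d_i = x_i mod 19, x_{i+1} = (x_i − d_i)/19. The first 4 digits are (1, 5, 9, 4).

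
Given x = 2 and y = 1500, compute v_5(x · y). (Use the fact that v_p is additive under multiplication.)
v_5(3000) = 3

v_p(x) = 0 (factor: 2 = 5^0 · 2); v_p(y) = 3 (factor: 1500 = 5^3 · 12). Additivity: v_p(xy) = v_p(x) + v_p(y) = 0 + 3 = 3. (Direct check: xy = 3000 = 5^3 · (24).)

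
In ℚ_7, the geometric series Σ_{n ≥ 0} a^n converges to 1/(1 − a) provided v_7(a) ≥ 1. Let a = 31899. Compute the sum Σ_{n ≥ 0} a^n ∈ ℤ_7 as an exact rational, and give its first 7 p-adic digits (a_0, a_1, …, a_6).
Σ a^n = 1/(1 − a) = -1/31898;  first 7 digits = (1, 0, 0, 2, 6, 1, 4)

v_7(a) = 3 ≥ 1, so the series converges in ℤ_7 to 1/(1 − a) = 1/(1 − 31899) = -1/31898. Expand this rational in ℤ_7: compute digits iteratively via d_i = x_i mod 7, x_{i+1} = (x_i − d_i)/7. The first 7 digits are (1, 0, 0, 2, 6, 1, 4).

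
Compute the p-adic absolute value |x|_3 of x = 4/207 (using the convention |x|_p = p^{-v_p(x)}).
|4/207|_3 = 9

Step 1 — compute v_3(x) by factoring powers of 3 out of the numerator and denominator: v_3(4/207) = -2. Step 2 — apply |x|_p = p^{-v_p(x)} = 3^{2} = 9.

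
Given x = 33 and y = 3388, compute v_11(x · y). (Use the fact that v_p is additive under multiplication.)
v_11(111804) = 3

v_p(x) = 1 (factor: 33 = 11^1 · 3); v_p(y) = 2 (factor: 3388 = 11^2 · 28). Additivity: v_p(xy) = v_p(x) + v_p(y) = 1 + 2 = 3. (Direct check: xy = 111804 = 11^3 · (84).)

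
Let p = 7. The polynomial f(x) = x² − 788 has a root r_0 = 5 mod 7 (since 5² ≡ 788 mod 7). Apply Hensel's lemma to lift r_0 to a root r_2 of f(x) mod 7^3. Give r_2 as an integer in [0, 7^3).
r_2 = 145 (mod 343)

Hensel's recurrence: r_{i+1} = r_i − f(r_i)·(f′(r_i))^{-1} mod 7^{i+2}, with f′(x) = 2x. Iterate:
  r_0 = 5 (mod 7)
  r_1 = 47 (mod 49)
  r_2 = 145 (mod 343)
Final: r_2 = 145, and one checks f(r_2) ≡ 0 mod 7^3.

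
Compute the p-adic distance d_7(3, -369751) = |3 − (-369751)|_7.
d_7(3, -369751) = 1/16807

Step 1 — x − y = 3 − (-369751) = 369754. Step 2 — v_7(369754) = 5 (factor: 369754 = (7^5 · 22); the sign does not affect v_p). Step 3 — |x − y|_7 = 7^{-5} = 1/16807.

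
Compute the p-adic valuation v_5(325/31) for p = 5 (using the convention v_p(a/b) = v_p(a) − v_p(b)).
v_5(325/31) = 2

Factor powers of 5 from the numerator and denominator of the reduced fraction: 325 = 5^2 · 13 and 31 = 5^0 · 31. Apply v_p(a/b) = v_p(a) − v_p(b): v_5(325/31) = 2 − 0 = 2.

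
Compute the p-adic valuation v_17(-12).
v_17(-12) = 0

v_17(n) is the largest exponent k such that 17^k divides n. Factor out: -12 = -17^0 · 12. (Sign doesn't affect v_p.) So v_17(-12) = 0.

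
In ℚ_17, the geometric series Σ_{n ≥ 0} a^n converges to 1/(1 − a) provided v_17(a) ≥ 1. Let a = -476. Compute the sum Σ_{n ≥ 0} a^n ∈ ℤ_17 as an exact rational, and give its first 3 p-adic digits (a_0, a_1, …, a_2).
Σ a^n = 1/(1 − a) = 1/477;  first 3 digits = (1, 6, 0)

v_17(a) = 1 ≥ 1, so the series converges in ℤ_17 to 1/(1 − a) = 1/(1 − (-476)) = 1/477. Expand this rational in ℤ_17: compute digits iteratively via d_i = x_i mod 17, x_{i+1} = (x_i − d_i)/17. The first 3 digits are (1, 6, 0).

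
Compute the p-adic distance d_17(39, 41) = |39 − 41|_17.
d_17(39, 41) = 1

Step 1 — x − y = 39 − 41 = -2. Step 2 — v_17(-2) = 0 (factor: -2 = −(17^0 · 2); the sign does not affect v_p). Step 3 — |x − y|_17 = 17^{0} = 1.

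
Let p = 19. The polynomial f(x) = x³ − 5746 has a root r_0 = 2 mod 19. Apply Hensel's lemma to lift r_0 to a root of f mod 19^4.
r_3 = 62873 (mod 130321)

Hensel: r_{i+1} = r_i − f(r_i)/f′(r_i) mod 19^{i+2}, where f′(x) = 3x². Iterate:
  r_0 = 2 (mod 19)
  r_1 = 59 (mod 361)
  r_2 = 1142 (mod 6859)
  r_3 = 62873 (mod 130321)
Final: r = 62873 with f(r) ≡ 0 mod 19^4.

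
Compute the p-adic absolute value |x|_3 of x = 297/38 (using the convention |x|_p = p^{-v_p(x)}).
|297/38|_3 = 1/27

Step 1 — compute v_3(x) by factoring powers of 3 out of the numerator and denominator: v_3(297/38) = 3. Step 2 — apply |x|_p = p^{-v_p(x)} = 3^{-3} = 1/27.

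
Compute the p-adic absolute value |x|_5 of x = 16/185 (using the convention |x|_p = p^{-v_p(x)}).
|16/185|_5 = 5

Step 1 — compute v_5(x) by factoring powers of 5 out of the numerator and denominator: v_5(16/185) = -1. Step 2 — apply |x|_p = p^{-v_p(x)} = 5^{1} = 5.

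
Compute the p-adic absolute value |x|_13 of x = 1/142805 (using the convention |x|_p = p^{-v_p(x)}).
|1/142805|_13 = 28561

Step 1 — compute v_13(x) by factoring powers of 13 out of the numerator and denominator: v_13(1/142805) = -4. Step 2 — apply |x|_p = p^{-v_p(x)} = 13^{4} = 28561.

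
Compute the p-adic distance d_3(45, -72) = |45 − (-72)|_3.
d_3(45, -72) = 1/9

Step 1 — x − y = 45 − (-72) = 117. Step 2 — v_3(117) = 2 (factor: 117 = (3^2 · 13); the sign does not affect v_p). Step 3 — |x − y|_3 = 3^{-2} = 1/9.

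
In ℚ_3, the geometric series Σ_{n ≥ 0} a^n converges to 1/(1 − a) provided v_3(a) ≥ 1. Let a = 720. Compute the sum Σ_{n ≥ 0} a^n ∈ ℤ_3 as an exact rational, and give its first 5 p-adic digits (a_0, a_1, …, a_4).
Σ a^n = 1/(1 − a) = -1/719;  first 5 digits = (1, 0, 2, 2, 0)

v_3(a) = 2 ≥ 1, so the series converges in ℤ_3 to 1/(1 − a) = 1/(1 − 720) = -1/719. Expand this rational in ℤ_3: compute digits iteratively via d_i = x_i mod 3, x_{i+1} = (x_i − d_i)/3. The first 5 digits are (1, 0, 2, 2, 0).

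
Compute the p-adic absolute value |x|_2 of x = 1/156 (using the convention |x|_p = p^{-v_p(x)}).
|1/156|_2 = 4

Step 1 — compute v_2(x) by factoring powers of 2 out of the numerator and denominator: v_2(1/156) = -2. Step 2 — apply |x|_p = p^{-v_p(x)} = 2^{2} = 4.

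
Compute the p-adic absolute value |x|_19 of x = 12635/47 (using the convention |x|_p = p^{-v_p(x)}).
|12635/47|_19 = 1/361

Step 1 — compute v_19(x) by factoring powers of 19 out of the numerator and denominator: v_19(12635/47) = 2. Step 2 — apply |x|_p = p^{-v_p(x)} = 19^{-2} = 1/361.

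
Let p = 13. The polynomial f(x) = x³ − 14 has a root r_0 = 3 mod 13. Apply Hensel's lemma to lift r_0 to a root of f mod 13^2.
r_1 = 159 (mod 169)

Hensel: r_{i+1} = r_i − f(r_i)/f′(r_i) mod 13^{i+2}, where f′(x) = 3x². Iterate:
  r_0 = 3 (mod 13)
  r_1 = 159 (mod 169)
Final: r = 159 with f(r) ≡ 0 mod 13^2.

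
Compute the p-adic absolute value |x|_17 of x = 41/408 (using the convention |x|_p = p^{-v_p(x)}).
|41/408|_17 = 17

Step 1 — compute v_17(x) by factoring powers of 17 out of the numerator and denominator: v_17(41/408) = -1. Step 2 — apply |x|_p = p^{-v_p(x)} = 17^{1} = 17.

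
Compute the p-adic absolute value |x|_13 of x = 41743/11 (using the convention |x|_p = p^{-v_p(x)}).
|41743/11|_13 = 1/2197

Step 1 — compute v_13(x) by factoring powers of 13 out of the numerator and denominator: v_13(41743/11) = 3. Step 2 — apply |x|_p = p^{-v_p(x)} = 13^{-3} = 1/2197.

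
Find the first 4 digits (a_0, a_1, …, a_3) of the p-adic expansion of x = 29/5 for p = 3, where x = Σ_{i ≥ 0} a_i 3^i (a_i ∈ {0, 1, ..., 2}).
(a_0, …, a_3) = (1, 1, 2, 0)

v_3(29/5) = 0 (numerator and denominator both coprime to 3), so x ∈ ℤ_3^×. Compute digits iteratively via a_i = x_i mod 3, x_{i+1} = (x_i − a_i)/3, with x_0 = x:
  x_0 = 29/5;  a_0 = 1;  x_1 = (x_0 − 1)/3 = 8/5
  x_1 = 8/5;  a_1 = 1;  x_2 = (x_1 − 1)/3 = 1/5
  x_2 = 1/5;  a_2 = 2;  x_3 = (x_2 − 2)/3 = -3/5
  x_3 = -3/5;  a_3 = 0;  x_4 = (x_3 − 0)/3 = -1/5
Digits: (1, 1, 2, 0).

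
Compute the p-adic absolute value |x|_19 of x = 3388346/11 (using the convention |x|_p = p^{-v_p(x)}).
|3388346/11|_19 = 1/130321

Step 1 — compute v_19(x) by factoring powers of 19 out of the numerator and denominator: v_19(3388346/11) = 4. Step 2 — apply |x|_p = p^{-v_p(x)} = 19^{-4} = 1/130321.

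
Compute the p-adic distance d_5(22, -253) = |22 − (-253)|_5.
d_5(22, -253) = 1/25

Step 1 — x − y = 22 − (-253) = 275. Step 2 — v_5(275) = 2 (factor: 275 = (5^2 · 11); the sign does not affect v_p). Step 3 — |x − y|_5 = 5^{-2} = 1/25.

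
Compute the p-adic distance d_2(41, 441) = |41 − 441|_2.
d_2(41, 441) = 1/16

Step 1 — x − y = 41 − 441 = -400. Step 2 — v_2(-400) = 4 (factor: -400 = −(2^4 · 25); the sign does not affect v_p). Step 3 — |x − y|_2 = 2^{-4} = 1/16.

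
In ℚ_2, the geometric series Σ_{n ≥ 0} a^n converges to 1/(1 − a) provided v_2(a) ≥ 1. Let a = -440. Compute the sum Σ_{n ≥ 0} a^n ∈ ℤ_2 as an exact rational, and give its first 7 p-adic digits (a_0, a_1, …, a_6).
Σ a^n = 1/(1 − a) = 1/441;  first 7 digits = (1, 0, 0, 1, 0, 0, 0)

v_2(a) = 3 ≥ 1, so the series converges in ℤ_2 to 1/(1 − a) = 1/(1 − (-440)) = 1/441. Expand this rational in ℤ_2: compute digits iteratively via d_i = x_i mod 2, x_{i+1} = (x_i − d_i)/2. The first 7 digits are (1, 0, 0, 1, 0, 0, 0).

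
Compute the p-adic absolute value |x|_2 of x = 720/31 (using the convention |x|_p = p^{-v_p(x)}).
|720/31|_2 = 1/16

Step 1 — compute v_2(x) by factoring powers of 2 out of the numerator and denominator: v_2(720/31) = 4. Step 2 — apply |x|_p = p^{-v_p(x)} = 2^{-4} = 1/16.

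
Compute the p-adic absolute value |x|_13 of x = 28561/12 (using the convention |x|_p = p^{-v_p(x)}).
|28561/12|_13 = 1/28561

Step 1 — compute v_13(x) by factoring powers of 13 out of the numerator and denominator: v_13(28561/12) = 4. Step 2 — apply |x|_p = p^{-v_p(x)} = 13^{-4} = 1/28561.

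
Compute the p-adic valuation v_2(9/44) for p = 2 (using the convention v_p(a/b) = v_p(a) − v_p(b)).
v_2(9/44) = -2

Factor powers of 2 from the numerator and denominator of the reduced fraction: 9 = 2^0 · 9 and 44 = 2^2 · 11. Apply v_p(a/b) = v_p(a) − v_p(b): v_2(9/44) = 0 − 2 = -2.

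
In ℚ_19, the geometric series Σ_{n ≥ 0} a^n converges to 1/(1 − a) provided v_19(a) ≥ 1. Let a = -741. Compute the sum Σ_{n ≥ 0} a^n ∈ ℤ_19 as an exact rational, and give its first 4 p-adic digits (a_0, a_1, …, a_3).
Σ a^n = 1/(1 − a) = 1/742;  first 4 digits = (1, 18, 17, 2)

v_19(a) = 1 ≥ 1, so the series converges in ℤ_19 to 1/(1 − a) = 1/(1 − (-741)) = 1/742. Expand this rational in ℤ_19: compute digits iteratively via d_i = x_i mod 19, x_{i+1} = (x_i − d_i)/19. The first 4 digits are (1, 18, 17, 2).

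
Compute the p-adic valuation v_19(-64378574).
v_19(-64378574) = 5

v_19(n) is the largest exponent k such that 19^k divides n. Factor out: -64378574 = -19^5 · 26. (Sign doesn't affect v_p.) So v_19(-64378574) = 5.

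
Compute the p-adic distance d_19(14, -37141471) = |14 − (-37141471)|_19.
d_19(14, -37141471) = 1/2476099

Step 1 — x − y = 14 − (-37141471) = 37141485. Step 2 — v_19(37141485) = 5 (factor: 37141485 = (19^5 · 15); the sign does not affect v_p). Step 3 — |x − y|_19 = 19^{-5} = 1/2476099.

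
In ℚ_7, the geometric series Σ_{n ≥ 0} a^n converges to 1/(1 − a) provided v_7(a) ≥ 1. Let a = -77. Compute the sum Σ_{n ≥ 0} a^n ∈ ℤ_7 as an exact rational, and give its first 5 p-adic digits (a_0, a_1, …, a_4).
Σ a^n = 1/(1 − a) = 1/78;  first 5 digits = (1, 3, 0, 2, 5)

v_7(a) = 1 ≥ 1, so the series converges in ℤ_7 to 1/(1 − a) = 1/(1 − (-77)) = 1/78. Expand this rational in ℤ_7: compute digits iteratively via d_i = x_i mod 7, x_{i+1} = (x_i − d_i)/7. The first 5 digits are (1, 3, 0, 2, 5).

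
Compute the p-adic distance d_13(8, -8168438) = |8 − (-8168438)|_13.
d_13(8, -8168438) = 1/371293

Step 1 — x − y = 8 − (-8168438) = 8168446. Step 2 — v_13(8168446) = 5 (factor: 8168446 = (13^5 · 22); the sign does not affect v_p). Step 3 — |x − y|_13 = 13^{-5} = 1/371293.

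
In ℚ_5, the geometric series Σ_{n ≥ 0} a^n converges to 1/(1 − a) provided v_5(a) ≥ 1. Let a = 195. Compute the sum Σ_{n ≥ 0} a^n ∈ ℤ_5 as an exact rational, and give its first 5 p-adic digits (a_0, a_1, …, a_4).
Σ a^n = 1/(1 − a) = -1/194;  first 5 digits = (1, 4, 3, 4, 0)

v_5(a) = 1 ≥ 1, so the series converges in ℤ_5 to 1/(1 − a) = 1/(1 − 195) = -1/194. Expand this rational in ℤ_5: compute digits iteratively via d_i = x_i mod 5, x_{i+1} = (x_i − d_i)/5. The first 5 digits are (1, 4, 3, 4, 0).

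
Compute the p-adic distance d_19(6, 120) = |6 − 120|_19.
d_19(6, 120) = 1/19

Step 1 — x − y = 6 − 120 = -114. Step 2 — v_19(-114) = 1 (factor: -114 = −(19^1 · 6); the sign does not affect v_p). Step 3 — |x − y|_19 = 19^{-1} = 1/19.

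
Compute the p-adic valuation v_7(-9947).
v_7(-9947) = 3

v_7(n) is the largest exponent k such that 7^k divides n. Factor out: -9947 = -7^3 · 29. (Sign doesn't affect v_p.) So v_7(-9947) = 3.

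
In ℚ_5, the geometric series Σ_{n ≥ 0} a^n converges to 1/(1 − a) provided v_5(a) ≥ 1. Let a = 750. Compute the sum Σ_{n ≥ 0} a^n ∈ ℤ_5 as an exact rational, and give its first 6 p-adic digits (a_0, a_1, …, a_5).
Σ a^n = 1/(1 − a) = -1/749;  first 6 digits = (1, 0, 0, 1, 1, 0)

v_5(a) = 3 ≥ 1, so the series converges in ℤ_5 to 1/(1 − a) = 1/(1 − 750) = -1/749. Expand this rational in ℤ_5: compute digits iteratively via d_i = x_i mod 5, x_{i+1} = (x_i − d_i)/5. The first 6 digits are (1, 0, 0, 1, 1, 0).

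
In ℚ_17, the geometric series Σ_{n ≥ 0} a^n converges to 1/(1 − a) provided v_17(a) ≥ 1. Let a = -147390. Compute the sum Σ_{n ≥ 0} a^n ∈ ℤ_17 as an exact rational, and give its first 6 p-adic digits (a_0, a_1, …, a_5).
Σ a^n = 1/(1 − a) = 1/147391;  first 6 digits = (1, 0, 0, 4, 15, 16)

v_17(a) = 3 ≥ 1, so the series converges in ℤ_17 to 1/(1 − a) = 1/(1 − (-147390)) = 1/147391. Expand this rational in ℤ_17: compute digits iteratively via d_i = x_i mod 17, x_{i+1} = (x_i − d_i)/17. The first 6 digits are (1, 0, 0, 4, 15, 16).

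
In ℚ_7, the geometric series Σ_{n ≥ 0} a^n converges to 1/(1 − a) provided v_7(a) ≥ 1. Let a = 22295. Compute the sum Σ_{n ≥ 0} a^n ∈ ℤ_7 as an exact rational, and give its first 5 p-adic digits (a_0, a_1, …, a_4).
Σ a^n = 1/(1 − a) = -1/22294;  first 5 digits = (1, 0, 0, 2, 2)

v_7(a) = 3 ≥ 1, so the series converges in ℤ_7 to 1/(1 − a) = 1/(1 − 22295) = -1/22294. Expand this rational in ℤ_7: compute digits iteratively via d_i = x_i mod 7, x_{i+1} = (x_i − d_i)/7. The first 5 digits are (1, 0, 0, 2, 2).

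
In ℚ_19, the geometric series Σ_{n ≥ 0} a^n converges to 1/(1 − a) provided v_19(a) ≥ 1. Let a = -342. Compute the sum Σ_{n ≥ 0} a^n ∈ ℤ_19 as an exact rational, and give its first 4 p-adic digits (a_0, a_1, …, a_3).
Σ a^n = 1/(1 − a) = 1/343;  first 4 digits = (1, 1, 0, 18)

v_19(a) = 1 ≥ 1, so the series converges in ℤ_19 to 1/(1 − a) = 1/(1 − (-342)) = 1/343. Expand this rational in ℤ_19: compute digits iteratively via d_i = x_i mod 19, x_{i+1} = (x_i − d_i)/19. The first 4 digits are (1, 1, 0, 18).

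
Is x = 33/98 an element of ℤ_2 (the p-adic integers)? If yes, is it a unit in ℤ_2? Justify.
x ∉ ℤ_2 (v_2(x) = -1 < 0)

ℤ_2 = {x ∈ ℚ_2 : v_2(x) ≥ 0} and ℤ_2^× = {x ∈ ℤ_2 : v_2(x) = 0}. Here v_2(33/98) = v_2(num) − v_2(den) = -1; compare against these criteria.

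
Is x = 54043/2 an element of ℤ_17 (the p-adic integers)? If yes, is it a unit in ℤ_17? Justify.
x ∈ ℤ_17 but not a unit; v_17(x) = 3 > 0

ℤ_17 = {x ∈ ℚ_17 : v_17(x) ≥ 0} and ℤ_17^× = {x ∈ ℤ_17 : v_17(x) = 0}. Here v_17(54043/2) = v_17(num) − v_17(den) = 3; compare against these criteria.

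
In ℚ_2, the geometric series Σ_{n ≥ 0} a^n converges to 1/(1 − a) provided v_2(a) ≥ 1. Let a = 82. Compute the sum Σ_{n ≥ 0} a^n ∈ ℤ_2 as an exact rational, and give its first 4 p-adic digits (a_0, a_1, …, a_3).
Σ a^n = 1/(1 − a) = -1/81;  first 4 digits = (1, 1, 1, 1)

v_2(a) = 1 ≥ 1, so the series converges in ℤ_2 to 1/(1 − a) = 1/(1 − 82) = -1/81. Expand this rational in ℤ_2: compute digits iteratively via d_i = x_i mod 2, x_{i+1} = (x_i − d_i)/2. The first 4 digits are (1, 1, 1, 1).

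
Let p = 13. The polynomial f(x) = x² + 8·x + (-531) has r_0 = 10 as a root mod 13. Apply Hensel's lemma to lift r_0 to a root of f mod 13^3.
r_2 = 1453 (mod 2197)

Hensel: r_{i+1} = r_i − f(r_i)·(f′(r_i))^{-1} mod 13^{i+2}, f′(x) = 2x + 8. Iterate:
  r_0 = 10 (mod 13)
  r_1 = 101 (mod 169)
  r_2 = 1453 (mod 2197)
Final: r = 1453 satisfies f(r) ≡ 0 mod 13^3.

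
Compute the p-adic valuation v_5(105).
v_5(105) = 1

v_5(n) is the largest exponent k such that 5^k divides n. Factor out: 105 = 5^1 · 21. (Sign doesn't affect v_p.) So v_5(105) = 1.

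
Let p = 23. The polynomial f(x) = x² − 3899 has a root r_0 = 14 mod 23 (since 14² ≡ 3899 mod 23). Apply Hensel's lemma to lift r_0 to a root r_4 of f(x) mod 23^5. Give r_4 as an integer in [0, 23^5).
r_4 = 2168914 (mod 6436343)

Hensel's recurrence: r_{i+1} = r_i − f(r_i)·(f′(r_i))^{-1} mod 23^{i+2}, with f′(x) = 2x. Iterate:
  r_0 = 14 (mod 23)
  r_1 = 14 (mod 529)
  r_2 = 3188 (mod 12167)
  r_3 = 210027 (mod 279841)
  r_4 = 2168914 (mod 6436343)
Final: r_4 = 2168914, and one checks f(r_4) ≡ 0 mod 23^5.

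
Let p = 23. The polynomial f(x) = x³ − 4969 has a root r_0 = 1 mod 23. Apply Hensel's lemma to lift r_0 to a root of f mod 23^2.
r_1 = 70 (mod 529)

Hensel: r_{i+1} = r_i − f(r_i)/f′(r_i) mod 23^{i+2}, where f′(x) = 3x². Iterate:
  r_0 = 1 (mod 23)
  r_1 = 70 (mod 529)
Final: r = 70 with f(r) ≡ 0 mod 23^2.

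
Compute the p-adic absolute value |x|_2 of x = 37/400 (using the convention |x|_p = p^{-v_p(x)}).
|37/400|_2 = 16

Step 1 — compute v_2(x) by factoring powers of 2 out of the numerator and denominator: v_2(37/400) = -4. Step 2 — apply |x|_p = p^{-v_p(x)} = 2^{4} = 16.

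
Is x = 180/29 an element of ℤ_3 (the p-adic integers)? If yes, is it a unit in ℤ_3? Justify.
x ∈ ℤ_3 but not a unit; v_3(x) = 2 > 0

ℤ_3 = {x ∈ ℚ_3 : v_3(x) ≥ 0} and ℤ_3^× = {x ∈ ℤ_3 : v_3(x) = 0}. Here v_3(180/29) = v_3(num) − v_3(den) = 2; compare against these criteria.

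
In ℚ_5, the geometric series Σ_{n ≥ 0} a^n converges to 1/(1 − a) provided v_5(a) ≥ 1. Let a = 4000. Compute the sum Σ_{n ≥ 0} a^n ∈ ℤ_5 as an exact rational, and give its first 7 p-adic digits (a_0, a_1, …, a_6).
Σ a^n = 1/(1 − a) = -1/3999;  first 7 digits = (1, 0, 0, 2, 1, 1, 4)

v_5(a) = 3 ≥ 1, so the series converges in ℤ_5 to 1/(1 − a) = 1/(1 − 4000) = -1/3999. Expand this rational in ℤ_5: compute digits iteratively via d_i = x_i mod 5, x_{i+1} = (x_i − d_i)/5. The first 7 digits are (1, 0, 0, 2, 1, 1, 4).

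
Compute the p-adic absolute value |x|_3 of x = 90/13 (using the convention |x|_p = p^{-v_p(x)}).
|90/13|_3 = 1/9

Step 1 — compute v_3(x) by factoring powers of 3 out of the numerator and denominator: v_3(90/13) = 2. Step 2 — apply |x|_p = p^{-v_p(x)} = 3^{-2} = 1/9.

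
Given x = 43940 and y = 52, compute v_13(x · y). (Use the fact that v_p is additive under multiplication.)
v_13(2284880) = 4

v_p(x) = 3 (factor: 43940 = 13^3 · 20); v_p(y) = 1 (factor: 52 = 13^1 · 4). Additivity: v_p(xy) = v_p(x) + v_p(y) = 3 + 1 = 4. (Direct check: xy = 2284880 = 13^4 · (80).)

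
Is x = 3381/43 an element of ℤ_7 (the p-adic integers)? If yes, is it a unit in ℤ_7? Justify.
x ∈ ℤ_7 but not a unit; v_7(x) = 2 > 0

ℤ_7 = {x ∈ ℚ_7 : v_7(x) ≥ 0} and ℤ_7^× = {x ∈ ℤ_7 : v_7(x) = 0}. Here v_7(3381/43) = v_7(num) − v_7(den) = 2; compare against these criteria.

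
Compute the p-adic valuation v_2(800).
v_2(800) = 5

v_2(n) is the largest exponent k such that 2^k divides n. Factor out: 800 = 2^5 · 25. (Sign doesn't affect v_p.) So v_2(800) = 5.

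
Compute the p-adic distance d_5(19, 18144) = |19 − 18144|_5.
d_5(19, 18144) = 1/625

Step 1 — x − y = 19 − 18144 = -18125. Step 2 — v_5(-18125) = 4 (factor: -18125 = −(5^4 · 29); the sign does not affect v_p). Step 3 — |x − y|_5 = 5^{-4} = 1/625.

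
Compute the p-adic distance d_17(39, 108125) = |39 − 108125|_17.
d_17(39, 108125) = 1/4913

Step 1 — x − y = 39 − 108125 = -108086. Step 2 — v_17(-108086) = 3 (factor: -108086 = −(17^3 · 22); the sign does not affect v_p). Step 3 — |x − y|_17 = 17^{-3} = 1/4913.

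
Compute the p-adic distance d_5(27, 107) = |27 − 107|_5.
d_5(27, 107) = 1/5

Step 1 — x − y = 27 − 107 = -80. Step 2 — v_5(-80) = 1 (factor: -80 = −(5^1 · 16); the sign does not affect v_p). Step 3 — |x − y|_5 = 5^{-1} = 1/5.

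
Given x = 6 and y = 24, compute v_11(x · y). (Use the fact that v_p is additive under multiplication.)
v_11(144) = 0

v_p(x) = 0 (factor: 6 = 11^0 · 6); v_p(y) = 0 (factor: 24 = 11^0 · 24). Additivity: v_p(xy) = v_p(x) + v_p(y) = 0 + 0 = 0. (Direct check: xy = 144 = 11^0 · (144).)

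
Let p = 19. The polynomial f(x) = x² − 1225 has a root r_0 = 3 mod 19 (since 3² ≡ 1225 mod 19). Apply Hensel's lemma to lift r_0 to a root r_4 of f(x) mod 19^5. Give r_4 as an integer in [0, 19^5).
r_4 = 2476064 (mod 2476099)

Hensel's recurrence: r_{i+1} = r_i − f(r_i)·(f′(r_i))^{-1} mod 19^{i+2}, with f′(x) = 2x. Iterate:
  r_0 = 3 (mod 19)
  r_1 = 326 (mod 361)
  r_2 = 6824 (mod 6859)
  r_3 = 130286 (mod 130321)
  r_4 = 2476064 (mod 2476099)
Final: r_4 = 2476064, and one checks f(r_4) ≡ 0 mod 19^5.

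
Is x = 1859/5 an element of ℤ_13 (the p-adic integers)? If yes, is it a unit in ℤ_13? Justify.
x ∈ ℤ_13 but not a unit; v_13(x) = 2 > 0

ℤ_13 = {x ∈ ℚ_13 : v_13(x) ≥ 0} and ℤ_13^× = {x ∈ ℤ_13 : v_13(x) = 0}. Here v_13(1859/5) = v_13(num) − v_13(den) = 2; compare against these criteria.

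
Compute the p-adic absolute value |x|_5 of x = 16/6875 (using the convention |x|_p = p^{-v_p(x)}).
|16/6875|_5 = 625

Step 1 — compute v_5(x) by factoring powers of 5 out of the numerator and denominator: v_5(16/6875) = -4. Step 2 — apply |x|_p = p^{-v_p(x)} = 5^{4} = 625.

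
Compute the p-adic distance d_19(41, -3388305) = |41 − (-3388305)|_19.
d_19(41, -3388305) = 1/130321

Step 1 — x − y = 41 − (-3388305) = 3388346. Step 2 — v_19(3388346) = 4 (factor: 3388346 = (19^4 · 26); the sign does not affect v_p). Step 3 — |x − y|_19 = 19^{-4} = 1/130321.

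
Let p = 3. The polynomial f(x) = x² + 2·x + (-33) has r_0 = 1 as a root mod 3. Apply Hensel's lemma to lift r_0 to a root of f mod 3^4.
r_3 = 13 (mod 81)

Hensel: r_{i+1} = r_i − f(r_i)·(f′(r_i))^{-1} mod 3^{i+2}, f′(x) = 2x + 2. Iterate:
  r_0 = 1 (mod 3)
  r_1 = 4 (mod 9)
  r_2 = 13 (mod 27)
  r_3 = 13 (mod 81)
Final: r = 13 satisfies f(r) ≡ 0 mod 3^4.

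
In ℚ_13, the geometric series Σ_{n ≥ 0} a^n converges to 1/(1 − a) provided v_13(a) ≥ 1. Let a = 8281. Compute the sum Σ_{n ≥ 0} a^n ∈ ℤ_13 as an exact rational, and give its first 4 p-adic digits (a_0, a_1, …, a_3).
Σ a^n = 1/(1 − a) = -1/8280;  first 4 digits = (1, 0, 10, 3)

v_13(a) = 2 ≥ 1, so the series converges in ℤ_13 to 1/(1 − a) = 1/(1 − 8281) = -1/8280. Expand this rational in ℤ_13: compute digits iteratively via d_i = x_i mod 13, x_{i+1} = (x_i − d_i)/13. The first 4 digits are (1, 0, 10, 3).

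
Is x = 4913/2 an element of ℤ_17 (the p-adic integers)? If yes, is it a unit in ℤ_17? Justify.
x ∈ ℤ_17 but not a unit; v_17(x) = 3 > 0

ℤ_17 = {x ∈ ℚ_17 : v_17(x) ≥ 0} and ℤ_17^× = {x ∈ ℤ_17 : v_17(x) = 0}. Here v_17(4913/2) = v_17(num) − v_17(den) = 3; compare against these criteria.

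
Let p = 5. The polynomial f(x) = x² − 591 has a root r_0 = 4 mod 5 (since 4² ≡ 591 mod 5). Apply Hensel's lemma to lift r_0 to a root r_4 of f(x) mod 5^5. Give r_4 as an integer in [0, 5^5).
r_4 = 779 (mod 3125)

Hensel's recurrence: r_{i+1} = r_i − f(r_i)·(f′(r_i))^{-1} mod 5^{i+2}, with f′(x) = 2x. Iterate:
  r_0 = 4 (mod 5)
  r_1 = 4 (mod 25)
  r_2 = 29 (mod 125)
  r_3 = 154 (mod 625)
  r_4 = 779 (mod 3125)
Final: r_4 = 779, and one checks f(r_4) ≡ 0 mod 5^5.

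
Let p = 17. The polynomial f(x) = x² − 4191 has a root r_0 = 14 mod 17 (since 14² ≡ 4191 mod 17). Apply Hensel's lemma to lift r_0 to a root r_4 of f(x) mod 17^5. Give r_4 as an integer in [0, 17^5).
r_4 = 970340 (mod 1419857)

Hensel's recurrence: r_{i+1} = r_i − f(r_i)·(f′(r_i))^{-1} mod 17^{i+2}, with f′(x) = 2x. Iterate:
  r_0 = 14 (mod 17)
  r_1 = 167 (mod 289)
  r_2 = 2479 (mod 4913)
  r_3 = 51609 (mod 83521)
  r_4 = 970340 (mod 1419857)
Final: r_4 = 970340, and one checks f(r_4) ≡ 0 mod 17^5.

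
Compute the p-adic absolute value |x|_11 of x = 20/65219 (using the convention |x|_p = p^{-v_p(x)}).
|20/65219|_11 = 1331

Step 1 — compute v_11(x) by factoring powers of 11 out of the numerator and denominator: v_11(20/65219) = -3. Step 2 — apply |x|_p = p^{-v_p(x)} = 11^{3} = 1331.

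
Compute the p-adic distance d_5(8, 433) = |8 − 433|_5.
d_5(8, 433) = 1/25

Step 1 — x − y = 8 − 433 = -425. Step 2 — v_5(-425) = 2 (factor: -425 = −(5^2 · 17); the sign does not affect v_p). Step 3 — |x − y|_5 = 5^{-2} = 1/25.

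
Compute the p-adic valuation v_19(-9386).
v_19(-9386) = 2

v_19(n) is the largest exponent k such that 19^k divides n. Factor out: -9386 = -19^2 · 26. (Sign doesn't affect v_p.) So v_19(-9386) = 2.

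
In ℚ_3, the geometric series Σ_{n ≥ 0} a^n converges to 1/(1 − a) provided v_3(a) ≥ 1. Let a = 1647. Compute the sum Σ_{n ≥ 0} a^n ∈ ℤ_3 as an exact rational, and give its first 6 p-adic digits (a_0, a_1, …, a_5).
Σ a^n = 1/(1 − a) = -1/1646;  first 6 digits = (1, 0, 0, 1, 2, 0)

v_3(a) = 3 ≥ 1, so the series converges in ℤ_3 to 1/(1 − a) = 1/(1 − 1647) = -1/1646. Expand this rational in ℤ_3: compute digits iteratively via d_i = x_i mod 3, x_{i+1} = (x_i − d_i)/3. The first 6 digits are (1, 0, 0, 1, 2, 0).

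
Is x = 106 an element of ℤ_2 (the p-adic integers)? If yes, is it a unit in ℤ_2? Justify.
x ∈ ℤ_2 but not a unit; v_2(x) = 1 > 0

ℤ_2 = {x ∈ ℚ_2 : v_2(x) ≥ 0} and ℤ_2^× = {x ∈ ℤ_2 : v_2(x) = 0}. Here v_2(106) = v_2(num) − v_2(den) = 1; compare against these criteria.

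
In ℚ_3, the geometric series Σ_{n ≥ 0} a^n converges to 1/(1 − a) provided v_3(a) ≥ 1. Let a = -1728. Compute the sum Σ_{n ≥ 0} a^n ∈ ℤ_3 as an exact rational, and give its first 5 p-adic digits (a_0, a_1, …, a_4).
Σ a^n = 1/(1 − a) = 1/1729;  first 5 digits = (1, 0, 0, 2, 2)

v_3(a) = 3 ≥ 1, so the series converges in ℤ_3 to 1/(1 − a) = 1/(1 − (-1728)) = 1/1729. Expand this rational in ℤ_3: compute digits iteratively via d_i = x_i mod 3, x_{i+1} = (x_i − d_i)/3. The first 5 digits are (1, 0, 0, 2, 2).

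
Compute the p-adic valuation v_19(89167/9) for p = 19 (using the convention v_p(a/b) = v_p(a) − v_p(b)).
v_19(89167/9) = 3

Factor powers of 19 from the numerator and denominator of the reduced fraction: 89167 = 19^3 · 13 and 9 = 19^0 · 9. Apply v_p(a/b) = v_p(a) − v_p(b): v_19(89167/9) = 3 − 0 = 3.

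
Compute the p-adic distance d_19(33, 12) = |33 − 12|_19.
d_19(33, 12) = 1

Step 1 — x − y = 33 − 12 = 21. Step 2 — v_19(21) = 0 (factor: 21 = (19^0 · 21); the sign does not affect v_p). Step 3 — |x − y|_19 = 19^{0} = 1.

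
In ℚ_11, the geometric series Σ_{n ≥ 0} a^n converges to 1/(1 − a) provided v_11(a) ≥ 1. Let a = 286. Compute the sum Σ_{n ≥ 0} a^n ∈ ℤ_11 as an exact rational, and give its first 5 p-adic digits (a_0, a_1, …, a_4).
Σ a^n = 1/(1 − a) = -1/285;  first 5 digits = (1, 4, 7, 4, 0)

v_11(a) = 1 ≥ 1, so the series converges in ℤ_11 to 1/(1 − a) = 1/(1 − 286) = -1/285. Expand this rational in ℤ_11: compute digits iteratively via d_i = x_i mod 11, x_{i+1} = (x_i − d_i)/11. The first 5 digits are (1, 4, 7, 4, 0).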